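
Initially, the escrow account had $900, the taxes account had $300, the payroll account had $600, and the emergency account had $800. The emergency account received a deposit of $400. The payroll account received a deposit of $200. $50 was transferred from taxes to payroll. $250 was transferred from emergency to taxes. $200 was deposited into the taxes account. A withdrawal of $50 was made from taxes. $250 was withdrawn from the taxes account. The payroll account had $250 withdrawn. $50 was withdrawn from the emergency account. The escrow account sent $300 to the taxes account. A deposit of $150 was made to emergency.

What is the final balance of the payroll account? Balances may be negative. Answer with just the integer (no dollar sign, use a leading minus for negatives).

Tracking account balances step by step:
Start: escrow=900, taxes=300, payroll=600, emergency=800
Event 1 (deposit 400 to emergency): emergency: 800 + 400 = 1200. Balances: escrow=900, taxes=300, payroll=600, emergency=1200
Event 2 (deposit 200 to payroll): payroll: 600 + 200 = 800. Balances: escrow=900, taxes=300, payroll=800, emergency=1200
Event 3 (transfer 50 taxes -> payroll): taxes: 300 - 50 = 250, payroll: 800 + 50 = 850. Balances: escrow=900, taxes=250, payroll=850, emergency=1200
Event 4 (transfer 250 emergency -> taxes): emergency: 1200 - 250 = 950, taxes: 250 + 250 = 500. Balances: escrow=900, taxes=500, payroll=850, emergency=950
Event 5 (deposit 200 to taxes): taxes: 500 + 200 = 700. Balances: escrow=900, taxes=700, payroll=850, emergency=950
Event 6 (withdraw 50 from taxes): taxes: 700 - 50 = 650. Balances: escrow=900, taxes=650, payroll=850, emergency=950
Event 7 (withdraw 250 from taxes): taxes: 650 - 250 = 400. Balances: escrow=900, taxes=400, payroll=850, emergency=950
Event 8 (withdraw 250 from payroll): payroll: 850 - 250 = 600. Balances: escrow=900, taxes=400, payroll=600, emergency=950
Event 9 (withdraw 50 from emergency): emergency: 950 - 50 = 900. Balances: escrow=900, taxes=400, payroll=600, emergency=900
Event 10 (transfer 300 escrow -> taxes): escrow: 900 - 300 = 600, taxes: 400 + 300 = 700. Balances: escrow=600, taxes=700, payroll=600, emergency=900
Event 11 (deposit 150 to emergency): emergency: 900 + 150 = 1050. Balances: escrow=600, taxes=700, payroll=600, emergency=1050

Final balance of payroll: 600

Answer: 600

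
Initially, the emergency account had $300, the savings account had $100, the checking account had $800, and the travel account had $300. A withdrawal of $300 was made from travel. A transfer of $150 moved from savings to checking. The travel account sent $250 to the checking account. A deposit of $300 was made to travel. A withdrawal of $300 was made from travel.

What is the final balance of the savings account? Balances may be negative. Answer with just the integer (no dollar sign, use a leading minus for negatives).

Tracking account balances step by step:
Start: emergency=300, savings=100, checking=800, travel=300
Event 1 (withdraw 300 from travel): travel: 300 - 300 = 0. Balances: emergency=300, savings=100, checking=800, travel=0
Event 2 (transfer 150 savings -> checking): savings: 100 - 150 = -50, checking: 800 + 150 = 950. Balances: emergency=300, savings=-50, checking=950, travel=0
Event 3 (transfer 250 travel -> checking): travel: 0 - 250 = -250, checking: 950 + 250 = 1200. Balances: emergency=300, savings=-50, checking=1200, travel=-250
Event 4 (deposit 300 to travel): travel: -250 + 300 = 50. Balances: emergency=300, savings=-50, checking=1200, travel=50
Event 5 (withdraw 300 from travel): travel: 50 - 300 = -250. Balances: emergency=300, savings=-50, checking=1200, travel=-250

Final balance of savings: -50

Answer: -50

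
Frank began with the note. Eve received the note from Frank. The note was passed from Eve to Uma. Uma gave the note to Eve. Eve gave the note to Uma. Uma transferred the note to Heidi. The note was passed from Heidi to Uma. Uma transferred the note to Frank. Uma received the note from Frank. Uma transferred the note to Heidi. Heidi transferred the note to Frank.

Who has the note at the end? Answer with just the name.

Answer: Frank

Derivation:
Tracking the note through each event:
Start: Frank has the note.
After event 1: Eve has the note.
After event 2: Uma has the note.
After event 3: Eve has the note.
After event 4: Uma has the note.
After event 5: Heidi has the note.
After event 6: Uma has the note.
After event 7: Frank has the note.
After event 8: Uma has the note.
After event 9: Heidi has the note.
After event 10: Frank has the note.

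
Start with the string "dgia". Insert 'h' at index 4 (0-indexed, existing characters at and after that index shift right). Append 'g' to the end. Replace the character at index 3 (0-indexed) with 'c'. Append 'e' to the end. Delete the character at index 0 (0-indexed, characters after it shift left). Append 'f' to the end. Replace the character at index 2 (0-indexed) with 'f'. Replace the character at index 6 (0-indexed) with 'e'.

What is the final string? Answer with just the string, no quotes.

Applying each edit step by step:
Start: "dgia"
Op 1 (insert 'h' at idx 4): "dgia" -> "dgiah"
Op 2 (append 'g'): "dgiah" -> "dgiahg"
Op 3 (replace idx 3: 'a' -> 'c'): "dgiahg" -> "dgichg"
Op 4 (append 'e'): "dgichg" -> "dgichge"
Op 5 (delete idx 0 = 'd'): "dgichge" -> "gichge"
Op 6 (append 'f'): "gichge" -> "gichgef"
Op 7 (replace idx 2: 'c' -> 'f'): "gichgef" -> "gifhgef"
Op 8 (replace idx 6: 'f' -> 'e'): "gifhgef" -> "gifhgee"

Answer: gifhgee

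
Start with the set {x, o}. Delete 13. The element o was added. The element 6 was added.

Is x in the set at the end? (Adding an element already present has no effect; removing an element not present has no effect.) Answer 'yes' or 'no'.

Tracking the set through each operation:
Start: {o, x}
Event 1 (remove 13): not present, no change. Set: {o, x}
Event 2 (add o): already present, no change. Set: {o, x}
Event 3 (add 6): added. Set: {6, o, x}

Final set: {6, o, x} (size 3)
x is in the final set.

Answer: yes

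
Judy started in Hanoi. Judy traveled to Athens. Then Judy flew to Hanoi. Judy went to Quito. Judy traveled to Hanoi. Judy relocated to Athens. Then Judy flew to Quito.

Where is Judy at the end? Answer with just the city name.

Tracking Judy's location:
Start: Judy is in Hanoi.
After move 1: Hanoi -> Athens. Judy is in Athens.
After move 2: Athens -> Hanoi. Judy is in Hanoi.
After move 3: Hanoi -> Quito. Judy is in Quito.
After move 4: Quito -> Hanoi. Judy is in Hanoi.
After move 5: Hanoi -> Athens. Judy is in Athens.
After move 6: Athens -> Quito. Judy is in Quito.

Answer: Quito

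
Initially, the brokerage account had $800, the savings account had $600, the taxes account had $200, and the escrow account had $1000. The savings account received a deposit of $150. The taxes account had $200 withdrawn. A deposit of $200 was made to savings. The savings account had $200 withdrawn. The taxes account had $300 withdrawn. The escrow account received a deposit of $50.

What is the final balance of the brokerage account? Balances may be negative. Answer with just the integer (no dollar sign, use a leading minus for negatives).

Answer: 800

Derivation:
Tracking account balances step by step:
Start: brokerage=800, savings=600, taxes=200, escrow=1000
Event 1 (deposit 150 to savings): savings: 600 + 150 = 750. Balances: brokerage=800, savings=750, taxes=200, escrow=1000
Event 2 (withdraw 200 from taxes): taxes: 200 - 200 = 0. Balances: brokerage=800, savings=750, taxes=0, escrow=1000
Event 3 (deposit 200 to savings): savings: 750 + 200 = 950. Balances: brokerage=800, savings=950, taxes=0, escrow=1000
Event 4 (withdraw 200 from savings): savings: 950 - 200 = 750. Balances: brokerage=800, savings=750, taxes=0, escrow=1000
Event 5 (withdraw 300 from taxes): taxes: 0 - 300 = -300. Balances: brokerage=800, savings=750, taxes=-300, escrow=1000
Event 6 (deposit 50 to escrow): escrow: 1000 + 50 = 1050. Balances: brokerage=800, savings=750, taxes=-300, escrow=1050

Final balance of brokerage: 800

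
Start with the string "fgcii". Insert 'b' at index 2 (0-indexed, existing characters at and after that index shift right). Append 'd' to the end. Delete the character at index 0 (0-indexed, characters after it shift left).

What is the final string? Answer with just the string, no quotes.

Answer: gbciid

Derivation:
Applying each edit step by step:
Start: "fgcii"
Op 1 (insert 'b' at idx 2): "fgcii" -> "fgbcii"
Op 2 (append 'd'): "fgbcii" -> "fgbciid"
Op 3 (delete idx 0 = 'f'): "fgbciid" -> "gbciid"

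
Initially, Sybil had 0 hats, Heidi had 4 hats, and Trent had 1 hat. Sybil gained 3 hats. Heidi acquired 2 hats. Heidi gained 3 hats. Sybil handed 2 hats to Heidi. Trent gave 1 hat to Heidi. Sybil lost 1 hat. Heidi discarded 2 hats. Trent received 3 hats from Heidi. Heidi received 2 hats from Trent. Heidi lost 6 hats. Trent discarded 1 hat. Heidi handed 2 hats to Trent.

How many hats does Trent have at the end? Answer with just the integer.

Answer: 2

Derivation:
Tracking counts step by step:
Start: Sybil=0, Heidi=4, Trent=1
Event 1 (Sybil +3): Sybil: 0 -> 3. State: Sybil=3, Heidi=4, Trent=1
Event 2 (Heidi +2): Heidi: 4 -> 6. State: Sybil=3, Heidi=6, Trent=1
Event 3 (Heidi +3): Heidi: 6 -> 9. State: Sybil=3, Heidi=9, Trent=1
Event 4 (Sybil -> Heidi, 2): Sybil: 3 -> 1, Heidi: 9 -> 11. State: Sybil=1, Heidi=11, Trent=1
Event 5 (Trent -> Heidi, 1): Trent: 1 -> 0, Heidi: 11 -> 12. State: Sybil=1, Heidi=12, Trent=0
Event 6 (Sybil -1): Sybil: 1 -> 0. State: Sybil=0, Heidi=12, Trent=0
Event 7 (Heidi -2): Heidi: 12 -> 10. State: Sybil=0, Heidi=10, Trent=0
Event 8 (Heidi -> Trent, 3): Heidi: 10 -> 7, Trent: 0 -> 3. State: Sybil=0, Heidi=7, Trent=3
Event 9 (Trent -> Heidi, 2): Trent: 3 -> 1, Heidi: 7 -> 9. State: Sybil=0, Heidi=9, Trent=1
Event 10 (Heidi -6): Heidi: 9 -> 3. State: Sybil=0, Heidi=3, Trent=1
Event 11 (Trent -1): Trent: 1 -> 0. State: Sybil=0, Heidi=3, Trent=0
Event 12 (Heidi -> Trent, 2): Heidi: 3 -> 1, Trent: 0 -> 2. State: Sybil=0, Heidi=1, Trent=2

Trent's final count: 2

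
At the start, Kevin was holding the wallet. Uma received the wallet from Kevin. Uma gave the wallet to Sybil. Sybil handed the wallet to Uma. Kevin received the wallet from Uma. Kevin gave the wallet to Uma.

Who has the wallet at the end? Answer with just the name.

Answer: Uma

Derivation:
Tracking the wallet through each event:
Start: Kevin has the wallet.
After event 1: Uma has the wallet.
After event 2: Sybil has the wallet.
After event 3: Uma has the wallet.
After event 4: Kevin has the wallet.
After event 5: Uma has the wallet.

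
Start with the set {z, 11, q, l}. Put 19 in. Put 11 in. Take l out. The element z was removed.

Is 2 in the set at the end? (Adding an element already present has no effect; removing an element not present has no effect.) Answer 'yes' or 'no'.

Answer: no

Derivation:
Tracking the set through each operation:
Start: {11, l, q, z}
Event 1 (add 19): added. Set: {11, 19, l, q, z}
Event 2 (add 11): already present, no change. Set: {11, 19, l, q, z}
Event 3 (remove l): removed. Set: {11, 19, q, z}
Event 4 (remove z): removed. Set: {11, 19, q}

Final set: {11, 19, q} (size 3)
2 is NOT in the final set.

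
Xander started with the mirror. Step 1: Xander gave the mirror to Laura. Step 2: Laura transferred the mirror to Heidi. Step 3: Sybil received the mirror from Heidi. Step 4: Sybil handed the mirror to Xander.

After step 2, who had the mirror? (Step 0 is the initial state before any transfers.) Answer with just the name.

Answer: Heidi

Derivation:
Tracking the mirror holder through step 2:
After step 0 (start): Xander
After step 1: Laura
After step 2: Heidi

At step 2, the holder is Heidi.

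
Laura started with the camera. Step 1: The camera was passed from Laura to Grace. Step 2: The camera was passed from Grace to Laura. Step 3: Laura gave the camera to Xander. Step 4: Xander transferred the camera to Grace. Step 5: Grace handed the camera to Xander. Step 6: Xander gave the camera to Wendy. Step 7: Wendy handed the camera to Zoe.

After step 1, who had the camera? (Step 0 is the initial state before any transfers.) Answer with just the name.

Answer: Grace

Derivation:
Tracking the camera holder through step 1:
After step 0 (start): Laura
After step 1: Grace

At step 1, the holder is Grace.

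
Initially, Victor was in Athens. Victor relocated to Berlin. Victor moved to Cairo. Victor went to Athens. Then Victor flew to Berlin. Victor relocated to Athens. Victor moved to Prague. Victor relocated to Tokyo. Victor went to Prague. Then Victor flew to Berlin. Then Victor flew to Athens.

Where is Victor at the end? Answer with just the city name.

Tracking Victor's location:
Start: Victor is in Athens.
After move 1: Athens -> Berlin. Victor is in Berlin.
After move 2: Berlin -> Cairo. Victor is in Cairo.
After move 3: Cairo -> Athens. Victor is in Athens.
After move 4: Athens -> Berlin. Victor is in Berlin.
After move 5: Berlin -> Athens. Victor is in Athens.
After move 6: Athens -> Prague. Victor is in Prague.
After move 7: Prague -> Tokyo. Victor is in Tokyo.
After move 8: Tokyo -> Prague. Victor is in Prague.
After move 9: Prague -> Berlin. Victor is in Berlin.
After move 10: Berlin -> Athens. Victor is in Athens.

Answer: Athens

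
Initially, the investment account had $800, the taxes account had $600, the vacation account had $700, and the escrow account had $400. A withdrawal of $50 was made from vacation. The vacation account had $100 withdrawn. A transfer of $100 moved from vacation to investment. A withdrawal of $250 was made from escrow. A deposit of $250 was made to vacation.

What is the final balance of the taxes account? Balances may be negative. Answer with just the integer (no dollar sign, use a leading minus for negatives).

Tracking account balances step by step:
Start: investment=800, taxes=600, vacation=700, escrow=400
Event 1 (withdraw 50 from vacation): vacation: 700 - 50 = 650. Balances: investment=800, taxes=600, vacation=650, escrow=400
Event 2 (withdraw 100 from vacation): vacation: 650 - 100 = 550. Balances: investment=800, taxes=600, vacation=550, escrow=400
Event 3 (transfer 100 vacation -> investment): vacation: 550 - 100 = 450, investment: 800 + 100 = 900. Balances: investment=900, taxes=600, vacation=450, escrow=400
Event 4 (withdraw 250 from escrow): escrow: 400 - 250 = 150. Balances: investment=900, taxes=600, vacation=450, escrow=150
Event 5 (deposit 250 to vacation): vacation: 450 + 250 = 700. Balances: investment=900, taxes=600, vacation=700, escrow=150

Final balance of taxes: 600

Answer: 600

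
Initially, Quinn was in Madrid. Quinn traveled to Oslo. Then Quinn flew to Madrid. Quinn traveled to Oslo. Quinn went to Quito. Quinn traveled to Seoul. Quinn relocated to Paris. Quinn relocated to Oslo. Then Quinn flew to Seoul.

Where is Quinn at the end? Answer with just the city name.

Answer: Seoul

Derivation:
Tracking Quinn's location:
Start: Quinn is in Madrid.
After move 1: Madrid -> Oslo. Quinn is in Oslo.
After move 2: Oslo -> Madrid. Quinn is in Madrid.
After move 3: Madrid -> Oslo. Quinn is in Oslo.
After move 4: Oslo -> Quito. Quinn is in Quito.
After move 5: Quito -> Seoul. Quinn is in Seoul.
After move 6: Seoul -> Paris. Quinn is in Paris.
After move 7: Paris -> Oslo. Quinn is in Oslo.
After move 8: Oslo -> Seoul. Quinn is in Seoul.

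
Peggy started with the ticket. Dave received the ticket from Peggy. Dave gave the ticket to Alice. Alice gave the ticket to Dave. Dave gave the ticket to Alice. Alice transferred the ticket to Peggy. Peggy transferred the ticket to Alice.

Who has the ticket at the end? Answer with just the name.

Tracking the ticket through each event:
Start: Peggy has the ticket.
After event 1: Dave has the ticket.
After event 2: Alice has the ticket.
After event 3: Dave has the ticket.
After event 4: Alice has the ticket.
After event 5: Peggy has the ticket.
After event 6: Alice has the ticket.

Answer: Alice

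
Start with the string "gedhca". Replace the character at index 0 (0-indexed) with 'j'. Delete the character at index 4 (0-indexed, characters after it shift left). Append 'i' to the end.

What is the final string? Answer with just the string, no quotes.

Applying each edit step by step:
Start: "gedhca"
Op 1 (replace idx 0: 'g' -> 'j'): "gedhca" -> "jedhca"
Op 2 (delete idx 4 = 'c'): "jedhca" -> "jedha"
Op 3 (append 'i'): "jedha" -> "jedhai"

Answer: jedhai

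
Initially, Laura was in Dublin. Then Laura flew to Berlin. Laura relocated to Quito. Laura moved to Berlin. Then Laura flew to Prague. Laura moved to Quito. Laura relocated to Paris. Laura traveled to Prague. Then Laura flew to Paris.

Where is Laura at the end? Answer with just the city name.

Answer: Paris

Derivation:
Tracking Laura's location:
Start: Laura is in Dublin.
After move 1: Dublin -> Berlin. Laura is in Berlin.
After move 2: Berlin -> Quito. Laura is in Quito.
After move 3: Quito -> Berlin. Laura is in Berlin.
After move 4: Berlin -> Prague. Laura is in Prague.
After move 5: Prague -> Quito. Laura is in Quito.
After move 6: Quito -> Paris. Laura is in Paris.
After move 7: Paris -> Prague. Laura is in Prague.
After move 8: Prague -> Paris. Laura is in Paris.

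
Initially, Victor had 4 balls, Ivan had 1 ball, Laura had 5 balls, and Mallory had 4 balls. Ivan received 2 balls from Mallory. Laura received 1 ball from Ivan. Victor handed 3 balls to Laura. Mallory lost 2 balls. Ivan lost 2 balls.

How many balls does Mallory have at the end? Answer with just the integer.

Tracking counts step by step:
Start: Victor=4, Ivan=1, Laura=5, Mallory=4
Event 1 (Mallory -> Ivan, 2): Mallory: 4 -> 2, Ivan: 1 -> 3. State: Victor=4, Ivan=3, Laura=5, Mallory=2
Event 2 (Ivan -> Laura, 1): Ivan: 3 -> 2, Laura: 5 -> 6. State: Victor=4, Ivan=2, Laura=6, Mallory=2
Event 3 (Victor -> Laura, 3): Victor: 4 -> 1, Laura: 6 -> 9. State: Victor=1, Ivan=2, Laura=9, Mallory=2
Event 4 (Mallory -2): Mallory: 2 -> 0. State: Victor=1, Ivan=2, Laura=9, Mallory=0
Event 5 (Ivan -2): Ivan: 2 -> 0. State: Victor=1, Ivan=0, Laura=9, Mallory=0

Mallory's final count: 0

Answer: 0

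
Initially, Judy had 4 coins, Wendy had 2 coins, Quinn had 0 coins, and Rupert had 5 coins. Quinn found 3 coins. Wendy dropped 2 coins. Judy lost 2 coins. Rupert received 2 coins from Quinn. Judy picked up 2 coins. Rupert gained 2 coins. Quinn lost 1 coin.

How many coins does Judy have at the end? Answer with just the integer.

Tracking counts step by step:
Start: Judy=4, Wendy=2, Quinn=0, Rupert=5
Event 1 (Quinn +3): Quinn: 0 -> 3. State: Judy=4, Wendy=2, Quinn=3, Rupert=5
Event 2 (Wendy -2): Wendy: 2 -> 0. State: Judy=4, Wendy=0, Quinn=3, Rupert=5
Event 3 (Judy -2): Judy: 4 -> 2. State: Judy=2, Wendy=0, Quinn=3, Rupert=5
Event 4 (Quinn -> Rupert, 2): Quinn: 3 -> 1, Rupert: 5 -> 7. State: Judy=2, Wendy=0, Quinn=1, Rupert=7
Event 5 (Judy +2): Judy: 2 -> 4. State: Judy=4, Wendy=0, Quinn=1, Rupert=7
Event 6 (Rupert +2): Rupert: 7 -> 9. State: Judy=4, Wendy=0, Quinn=1, Rupert=9
Event 7 (Quinn -1): Quinn: 1 -> 0. State: Judy=4, Wendy=0, Quinn=0, Rupert=9

Judy's final count: 4

Answer: 4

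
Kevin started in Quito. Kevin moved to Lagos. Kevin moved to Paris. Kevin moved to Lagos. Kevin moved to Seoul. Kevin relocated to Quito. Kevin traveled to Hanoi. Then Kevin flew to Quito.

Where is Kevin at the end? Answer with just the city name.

Answer: Quito

Derivation:
Tracking Kevin's location:
Start: Kevin is in Quito.
After move 1: Quito -> Lagos. Kevin is in Lagos.
After move 2: Lagos -> Paris. Kevin is in Paris.
After move 3: Paris -> Lagos. Kevin is in Lagos.
After move 4: Lagos -> Seoul. Kevin is in Seoul.
After move 5: Seoul -> Quito. Kevin is in Quito.
After move 6: Quito -> Hanoi. Kevin is in Hanoi.
After move 7: Hanoi -> Quito. Kevin is in Quito.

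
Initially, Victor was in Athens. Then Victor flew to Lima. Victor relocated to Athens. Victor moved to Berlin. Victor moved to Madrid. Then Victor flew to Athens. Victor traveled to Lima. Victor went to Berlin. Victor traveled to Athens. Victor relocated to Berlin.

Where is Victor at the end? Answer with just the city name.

Tracking Victor's location:
Start: Victor is in Athens.
After move 1: Athens -> Lima. Victor is in Lima.
After move 2: Lima -> Athens. Victor is in Athens.
After move 3: Athens -> Berlin. Victor is in Berlin.
After move 4: Berlin -> Madrid. Victor is in Madrid.
After move 5: Madrid -> Athens. Victor is in Athens.
After move 6: Athens -> Lima. Victor is in Lima.
After move 7: Lima -> Berlin. Victor is in Berlin.
After move 8: Berlin -> Athens. Victor is in Athens.
After move 9: Athens -> Berlin. Victor is in Berlin.

Answer: Berlin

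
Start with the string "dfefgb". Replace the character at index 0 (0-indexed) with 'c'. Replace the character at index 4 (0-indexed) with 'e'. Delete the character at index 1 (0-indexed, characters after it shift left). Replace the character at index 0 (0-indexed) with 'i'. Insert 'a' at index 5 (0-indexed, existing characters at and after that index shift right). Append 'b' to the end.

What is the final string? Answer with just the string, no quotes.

Answer: iefebab

Derivation:
Applying each edit step by step:
Start: "dfefgb"
Op 1 (replace idx 0: 'd' -> 'c'): "dfefgb" -> "cfefgb"
Op 2 (replace idx 4: 'g' -> 'e'): "cfefgb" -> "cfefeb"
Op 3 (delete idx 1 = 'f'): "cfefeb" -> "cefeb"
Op 4 (replace idx 0: 'c' -> 'i'): "cefeb" -> "iefeb"
Op 5 (insert 'a' at idx 5): "iefeb" -> "iefeba"
Op 6 (append 'b'): "iefeba" -> "iefebab"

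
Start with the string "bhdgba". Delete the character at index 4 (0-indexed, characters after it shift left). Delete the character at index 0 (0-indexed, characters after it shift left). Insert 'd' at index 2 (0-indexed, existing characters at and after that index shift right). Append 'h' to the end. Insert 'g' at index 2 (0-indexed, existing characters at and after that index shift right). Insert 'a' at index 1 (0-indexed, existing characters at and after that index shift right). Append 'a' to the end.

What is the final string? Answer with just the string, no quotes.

Applying each edit step by step:
Start: "bhdgba"
Op 1 (delete idx 4 = 'b'): "bhdgba" -> "bhdga"
Op 2 (delete idx 0 = 'b'): "bhdga" -> "hdga"
Op 3 (insert 'd' at idx 2): "hdga" -> "hddga"
Op 4 (append 'h'): "hddga" -> "hddgah"
Op 5 (insert 'g' at idx 2): "hddgah" -> "hdgdgah"
Op 6 (insert 'a' at idx 1): "hdgdgah" -> "hadgdgah"
Op 7 (append 'a'): "hadgdgah" -> "hadgdgaha"

Answer: hadgdgaha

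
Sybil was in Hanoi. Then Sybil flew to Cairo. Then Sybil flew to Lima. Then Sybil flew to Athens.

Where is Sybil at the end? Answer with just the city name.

Answer: Athens

Derivation:
Tracking Sybil's location:
Start: Sybil is in Hanoi.
After move 1: Hanoi -> Cairo. Sybil is in Cairo.
After move 2: Cairo -> Lima. Sybil is in Lima.
After move 3: Lima -> Athens. Sybil is in Athens.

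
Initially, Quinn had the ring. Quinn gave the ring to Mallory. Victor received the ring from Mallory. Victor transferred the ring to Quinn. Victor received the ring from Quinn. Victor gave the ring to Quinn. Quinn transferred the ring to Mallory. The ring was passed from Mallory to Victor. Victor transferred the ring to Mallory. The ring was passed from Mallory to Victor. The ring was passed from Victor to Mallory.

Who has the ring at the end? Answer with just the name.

Tracking the ring through each event:
Start: Quinn has the ring.
After event 1: Mallory has the ring.
After event 2: Victor has the ring.
After event 3: Quinn has the ring.
After event 4: Victor has the ring.
After event 5: Quinn has the ring.
After event 6: Mallory has the ring.
After event 7: Victor has the ring.
After event 8: Mallory has the ring.
After event 9: Victor has the ring.
After event 10: Mallory has the ring.

Answer: Mallory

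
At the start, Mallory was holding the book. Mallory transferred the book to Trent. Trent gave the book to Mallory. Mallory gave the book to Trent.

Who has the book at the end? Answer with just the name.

Answer: Trent

Derivation:
Tracking the book through each event:
Start: Mallory has the book.
After event 1: Trent has the book.
After event 2: Mallory has the book.
After event 3: Trent has the book.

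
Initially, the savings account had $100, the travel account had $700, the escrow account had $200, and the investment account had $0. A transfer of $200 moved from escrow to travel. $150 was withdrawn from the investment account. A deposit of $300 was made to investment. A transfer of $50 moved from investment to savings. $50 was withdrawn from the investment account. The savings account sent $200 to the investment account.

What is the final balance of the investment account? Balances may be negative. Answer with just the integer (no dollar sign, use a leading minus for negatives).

Answer: 250

Derivation:
Tracking account balances step by step:
Start: savings=100, travel=700, escrow=200, investment=0
Event 1 (transfer 200 escrow -> travel): escrow: 200 - 200 = 0, travel: 700 + 200 = 900. Balances: savings=100, travel=900, escrow=0, investment=0
Event 2 (withdraw 150 from investment): investment: 0 - 150 = -150. Balances: savings=100, travel=900, escrow=0, investment=-150
Event 3 (deposit 300 to investment): investment: -150 + 300 = 150. Balances: savings=100, travel=900, escrow=0, investment=150
Event 4 (transfer 50 investment -> savings): investment: 150 - 50 = 100, savings: 100 + 50 = 150. Balances: savings=150, travel=900, escrow=0, investment=100
Event 5 (withdraw 50 from investment): investment: 100 - 50 = 50. Balances: savings=150, travel=900, escrow=0, investment=50
Event 6 (transfer 200 savings -> investment): savings: 150 - 200 = -50, investment: 50 + 200 = 250. Balances: savings=-50, travel=900, escrow=0, investment=250

Final balance of investment: 250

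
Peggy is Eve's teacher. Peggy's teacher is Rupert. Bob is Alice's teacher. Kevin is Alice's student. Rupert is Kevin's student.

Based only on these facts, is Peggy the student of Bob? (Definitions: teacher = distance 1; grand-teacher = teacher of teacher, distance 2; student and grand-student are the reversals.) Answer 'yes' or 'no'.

Answer: no

Derivation:
Reconstructing the teacher chain from the given facts:
  Bob -> Alice -> Kevin -> Rupert -> Peggy -> Eve
(each arrow means 'teacher of the next')
Positions in the chain (0 = top):
  position of Bob: 0
  position of Alice: 1
  position of Kevin: 2
  position of Rupert: 3
  position of Peggy: 4
  position of Eve: 5

Peggy is at position 4, Bob is at position 0; signed distance (j - i) = -4.
'student' requires j - i = -1. Actual distance is -4, so the relation does NOT hold.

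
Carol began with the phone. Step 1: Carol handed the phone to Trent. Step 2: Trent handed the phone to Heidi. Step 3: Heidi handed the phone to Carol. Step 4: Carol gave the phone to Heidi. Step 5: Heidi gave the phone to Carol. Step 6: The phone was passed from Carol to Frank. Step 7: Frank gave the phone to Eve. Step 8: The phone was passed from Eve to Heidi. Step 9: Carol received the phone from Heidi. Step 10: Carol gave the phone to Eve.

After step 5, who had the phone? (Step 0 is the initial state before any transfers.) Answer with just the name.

Tracking the phone holder through step 5:
After step 0 (start): Carol
After step 1: Trent
After step 2: Heidi
After step 3: Carol
After step 4: Heidi
After step 5: Carol

At step 5, the holder is Carol.

Answer: Carol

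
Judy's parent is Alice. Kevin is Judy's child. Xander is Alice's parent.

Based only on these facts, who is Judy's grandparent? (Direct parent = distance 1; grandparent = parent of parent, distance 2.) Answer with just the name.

Answer: Xander

Derivation:
Reconstructing the parent chain from the given facts:
  Xander -> Alice -> Judy -> Kevin
(each arrow means 'parent of the next')
Positions in the chain (0 = top):
  position of Xander: 0
  position of Alice: 1
  position of Judy: 2
  position of Kevin: 3

Judy is at position 2; the grandparent is 2 steps up the chain, i.e. position 0: Xander.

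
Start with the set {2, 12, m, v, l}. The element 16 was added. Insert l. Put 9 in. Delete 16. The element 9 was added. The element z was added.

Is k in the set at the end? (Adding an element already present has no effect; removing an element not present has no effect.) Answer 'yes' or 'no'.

Tracking the set through each operation:
Start: {12, 2, l, m, v}
Event 1 (add 16): added. Set: {12, 16, 2, l, m, v}
Event 2 (add l): already present, no change. Set: {12, 16, 2, l, m, v}
Event 3 (add 9): added. Set: {12, 16, 2, 9, l, m, v}
Event 4 (remove 16): removed. Set: {12, 2, 9, l, m, v}
Event 5 (add 9): already present, no change. Set: {12, 2, 9, l, m, v}
Event 6 (add z): added. Set: {12, 2, 9, l, m, v, z}

Final set: {12, 2, 9, l, m, v, z} (size 7)
k is NOT in the final set.

Answer: no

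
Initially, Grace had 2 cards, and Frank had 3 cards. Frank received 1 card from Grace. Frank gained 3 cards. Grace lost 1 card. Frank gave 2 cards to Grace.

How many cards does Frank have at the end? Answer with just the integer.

Tracking counts step by step:
Start: Grace=2, Frank=3
Event 1 (Grace -> Frank, 1): Grace: 2 -> 1, Frank: 3 -> 4. State: Grace=1, Frank=4
Event 2 (Frank +3): Frank: 4 -> 7. State: Grace=1, Frank=7
Event 3 (Grace -1): Grace: 1 -> 0. State: Grace=0, Frank=7
Event 4 (Frank -> Grace, 2): Frank: 7 -> 5, Grace: 0 -> 2. State: Grace=2, Frank=5

Frank's final count: 5

Answer: 5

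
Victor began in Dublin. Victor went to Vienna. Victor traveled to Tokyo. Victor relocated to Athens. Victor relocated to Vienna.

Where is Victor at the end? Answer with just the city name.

Answer: Vienna

Derivation:
Tracking Victor's location:
Start: Victor is in Dublin.
After move 1: Dublin -> Vienna. Victor is in Vienna.
After move 2: Vienna -> Tokyo. Victor is in Tokyo.
After move 3: Tokyo -> Athens. Victor is in Athens.
After move 4: Athens -> Vienna. Victor is in Vienna.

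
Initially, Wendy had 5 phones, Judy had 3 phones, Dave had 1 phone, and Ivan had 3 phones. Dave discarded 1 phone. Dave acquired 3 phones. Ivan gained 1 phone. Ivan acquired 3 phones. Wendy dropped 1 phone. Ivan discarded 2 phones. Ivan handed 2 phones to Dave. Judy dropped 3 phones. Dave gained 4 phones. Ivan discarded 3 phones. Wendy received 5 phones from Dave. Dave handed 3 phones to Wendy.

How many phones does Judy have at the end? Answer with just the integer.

Tracking counts step by step:
Start: Wendy=5, Judy=3, Dave=1, Ivan=3
Event 1 (Dave -1): Dave: 1 -> 0. State: Wendy=5, Judy=3, Dave=0, Ivan=3
Event 2 (Dave +3): Dave: 0 -> 3. State: Wendy=5, Judy=3, Dave=3, Ivan=3
Event 3 (Ivan +1): Ivan: 3 -> 4. State: Wendy=5, Judy=3, Dave=3, Ivan=4
Event 4 (Ivan +3): Ivan: 4 -> 7. State: Wendy=5, Judy=3, Dave=3, Ivan=7
Event 5 (Wendy -1): Wendy: 5 -> 4. State: Wendy=4, Judy=3, Dave=3, Ivan=7
Event 6 (Ivan -2): Ivan: 7 -> 5. State: Wendy=4, Judy=3, Dave=3, Ivan=5
Event 7 (Ivan -> Dave, 2): Ivan: 5 -> 3, Dave: 3 -> 5. State: Wendy=4, Judy=3, Dave=5, Ivan=3
Event 8 (Judy -3): Judy: 3 -> 0. State: Wendy=4, Judy=0, Dave=5, Ivan=3
Event 9 (Dave +4): Dave: 5 -> 9. State: Wendy=4, Judy=0, Dave=9, Ivan=3
Event 10 (Ivan -3): Ivan: 3 -> 0. State: Wendy=4, Judy=0, Dave=9, Ivan=0
Event 11 (Dave -> Wendy, 5): Dave: 9 -> 4, Wendy: 4 -> 9. State: Wendy=9, Judy=0, Dave=4, Ivan=0
Event 12 (Dave -> Wendy, 3): Dave: 4 -> 1, Wendy: 9 -> 12. State: Wendy=12, Judy=0, Dave=1, Ivan=0

Judy's final count: 0

Answer: 0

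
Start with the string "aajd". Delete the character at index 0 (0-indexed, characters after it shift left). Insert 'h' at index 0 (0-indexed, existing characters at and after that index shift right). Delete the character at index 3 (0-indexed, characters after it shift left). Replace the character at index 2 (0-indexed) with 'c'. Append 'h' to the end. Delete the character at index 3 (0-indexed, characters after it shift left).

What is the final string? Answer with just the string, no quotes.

Applying each edit step by step:
Start: "aajd"
Op 1 (delete idx 0 = 'a'): "aajd" -> "ajd"
Op 2 (insert 'h' at idx 0): "ajd" -> "hajd"
Op 3 (delete idx 3 = 'd'): "hajd" -> "haj"
Op 4 (replace idx 2: 'j' -> 'c'): "haj" -> "hac"
Op 5 (append 'h'): "hac" -> "hach"
Op 6 (delete idx 3 = 'h'): "hach" -> "hac"

Answer: hac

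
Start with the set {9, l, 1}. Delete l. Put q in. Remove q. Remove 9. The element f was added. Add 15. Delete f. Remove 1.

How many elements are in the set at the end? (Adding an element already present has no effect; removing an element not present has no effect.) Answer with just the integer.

Answer: 1

Derivation:
Tracking the set through each operation:
Start: {1, 9, l}
Event 1 (remove l): removed. Set: {1, 9}
Event 2 (add q): added. Set: {1, 9, q}
Event 3 (remove q): removed. Set: {1, 9}
Event 4 (remove 9): removed. Set: {1}
Event 5 (add f): added. Set: {1, f}
Event 6 (add 15): added. Set: {1, 15, f}
Event 7 (remove f): removed. Set: {1, 15}
Event 8 (remove 1): removed. Set: {15}

Final set: {15} (size 1)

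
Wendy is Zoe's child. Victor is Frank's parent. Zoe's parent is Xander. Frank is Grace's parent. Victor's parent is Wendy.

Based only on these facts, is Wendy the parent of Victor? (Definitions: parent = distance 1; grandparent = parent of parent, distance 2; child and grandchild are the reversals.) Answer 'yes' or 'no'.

Reconstructing the parent chain from the given facts:
  Xander -> Zoe -> Wendy -> Victor -> Frank -> Grace
(each arrow means 'parent of the next')
Positions in the chain (0 = top):
  position of Xander: 0
  position of Zoe: 1
  position of Wendy: 2
  position of Victor: 3
  position of Frank: 4
  position of Grace: 5

Wendy is at position 2, Victor is at position 3; signed distance (j - i) = 1.
'parent' requires j - i = 1. Actual distance is 1, so the relation HOLDS.

Answer: yes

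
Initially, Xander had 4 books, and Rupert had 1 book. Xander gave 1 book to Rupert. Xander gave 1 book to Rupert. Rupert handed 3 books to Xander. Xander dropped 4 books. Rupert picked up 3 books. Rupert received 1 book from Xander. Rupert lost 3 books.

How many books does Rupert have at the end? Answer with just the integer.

Answer: 1

Derivation:
Tracking counts step by step:
Start: Xander=4, Rupert=1
Event 1 (Xander -> Rupert, 1): Xander: 4 -> 3, Rupert: 1 -> 2. State: Xander=3, Rupert=2
Event 2 (Xander -> Rupert, 1): Xander: 3 -> 2, Rupert: 2 -> 3. State: Xander=2, Rupert=3
Event 3 (Rupert -> Xander, 3): Rupert: 3 -> 0, Xander: 2 -> 5. State: Xander=5, Rupert=0
Event 4 (Xander -4): Xander: 5 -> 1. State: Xander=1, Rupert=0
Event 5 (Rupert +3): Rupert: 0 -> 3. State: Xander=1, Rupert=3
Event 6 (Xander -> Rupert, 1): Xander: 1 -> 0, Rupert: 3 -> 4. State: Xander=0, Rupert=4
Event 7 (Rupert -3): Rupert: 4 -> 1. State: Xander=0, Rupert=1

Rupert's final count: 1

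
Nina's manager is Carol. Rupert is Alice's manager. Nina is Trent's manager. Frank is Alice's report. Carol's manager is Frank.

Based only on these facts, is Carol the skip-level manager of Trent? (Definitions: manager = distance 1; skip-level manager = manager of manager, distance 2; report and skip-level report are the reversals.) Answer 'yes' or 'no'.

Reconstructing the manager chain from the given facts:
  Rupert -> Alice -> Frank -> Carol -> Nina -> Trent
(each arrow means 'manager of the next')
Positions in the chain (0 = top):
  position of Rupert: 0
  position of Alice: 1
  position of Frank: 2
  position of Carol: 3
  position of Nina: 4
  position of Trent: 5

Carol is at position 3, Trent is at position 5; signed distance (j - i) = 2.
'skip-level manager' requires j - i = 2. Actual distance is 2, so the relation HOLDS.

Answer: yes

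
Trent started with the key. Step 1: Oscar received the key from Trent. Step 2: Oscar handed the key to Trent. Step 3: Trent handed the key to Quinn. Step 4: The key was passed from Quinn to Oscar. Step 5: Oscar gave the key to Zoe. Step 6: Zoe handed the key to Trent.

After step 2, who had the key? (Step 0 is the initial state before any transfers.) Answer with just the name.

Tracking the key holder through step 2:
After step 0 (start): Trent
After step 1: Oscar
After step 2: Trent

At step 2, the holder is Trent.

Answer: Trent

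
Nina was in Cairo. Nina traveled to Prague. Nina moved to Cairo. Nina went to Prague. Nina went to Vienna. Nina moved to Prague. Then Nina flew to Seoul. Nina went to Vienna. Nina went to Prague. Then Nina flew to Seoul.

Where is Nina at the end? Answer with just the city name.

Answer: Seoul

Derivation:
Tracking Nina's location:
Start: Nina is in Cairo.
After move 1: Cairo -> Prague. Nina is in Prague.
After move 2: Prague -> Cairo. Nina is in Cairo.
After move 3: Cairo -> Prague. Nina is in Prague.
After move 4: Prague -> Vienna. Nina is in Vienna.
After move 5: Vienna -> Prague. Nina is in Prague.
After move 6: Prague -> Seoul. Nina is in Seoul.
After move 7: Seoul -> Vienna. Nina is in Vienna.
After move 8: Vienna -> Prague. Nina is in Prague.
After move 9: Prague -> Seoul. Nina is in Seoul.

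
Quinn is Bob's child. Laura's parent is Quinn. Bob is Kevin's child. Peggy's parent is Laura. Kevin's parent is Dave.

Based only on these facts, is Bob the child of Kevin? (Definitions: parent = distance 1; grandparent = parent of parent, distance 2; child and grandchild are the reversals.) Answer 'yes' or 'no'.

Answer: yes

Derivation:
Reconstructing the parent chain from the given facts:
  Dave -> Kevin -> Bob -> Quinn -> Laura -> Peggy
(each arrow means 'parent of the next')
Positions in the chain (0 = top):
  position of Dave: 0
  position of Kevin: 1
  position of Bob: 2
  position of Quinn: 3
  position of Laura: 4
  position of Peggy: 5

Bob is at position 2, Kevin is at position 1; signed distance (j - i) = -1.
'child' requires j - i = -1. Actual distance is -1, so the relation HOLDS.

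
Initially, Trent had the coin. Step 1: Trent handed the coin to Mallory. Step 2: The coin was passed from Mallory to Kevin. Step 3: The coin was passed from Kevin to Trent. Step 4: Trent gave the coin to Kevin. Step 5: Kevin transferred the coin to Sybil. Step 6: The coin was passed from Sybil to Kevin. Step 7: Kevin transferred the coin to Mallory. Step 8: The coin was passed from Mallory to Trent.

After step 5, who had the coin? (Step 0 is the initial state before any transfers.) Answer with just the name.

Answer: Sybil

Derivation:
Tracking the coin holder through step 5:
After step 0 (start): Trent
After step 1: Mallory
After step 2: Kevin
After step 3: Trent
After step 4: Kevin
After step 5: Sybil

At step 5, the holder is Sybil.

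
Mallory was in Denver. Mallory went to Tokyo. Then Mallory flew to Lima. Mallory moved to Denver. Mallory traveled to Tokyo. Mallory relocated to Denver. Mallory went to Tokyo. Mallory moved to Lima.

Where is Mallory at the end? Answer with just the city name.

Tracking Mallory's location:
Start: Mallory is in Denver.
After move 1: Denver -> Tokyo. Mallory is in Tokyo.
After move 2: Tokyo -> Lima. Mallory is in Lima.
After move 3: Lima -> Denver. Mallory is in Denver.
After move 4: Denver -> Tokyo. Mallory is in Tokyo.
After move 5: Tokyo -> Denver. Mallory is in Denver.
After move 6: Denver -> Tokyo. Mallory is in Tokyo.
After move 7: Tokyo -> Lima. Mallory is in Lima.

Answer: Lima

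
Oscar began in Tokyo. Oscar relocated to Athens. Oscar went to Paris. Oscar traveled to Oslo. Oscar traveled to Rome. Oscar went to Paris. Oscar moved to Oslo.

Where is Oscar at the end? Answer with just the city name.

Answer: Oslo

Derivation:
Tracking Oscar's location:
Start: Oscar is in Tokyo.
After move 1: Tokyo -> Athens. Oscar is in Athens.
After move 2: Athens -> Paris. Oscar is in Paris.
After move 3: Paris -> Oslo. Oscar is in Oslo.
After move 4: Oslo -> Rome. Oscar is in Rome.
After move 5: Rome -> Paris. Oscar is in Paris.
After move 6: Paris -> Oslo. Oscar is in Oslo.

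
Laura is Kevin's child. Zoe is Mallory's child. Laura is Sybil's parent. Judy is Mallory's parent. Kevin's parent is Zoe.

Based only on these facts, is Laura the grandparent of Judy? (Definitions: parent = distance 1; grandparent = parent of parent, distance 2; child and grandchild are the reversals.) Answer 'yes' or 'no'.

Answer: no

Derivation:
Reconstructing the parent chain from the given facts:
  Judy -> Mallory -> Zoe -> Kevin -> Laura -> Sybil
(each arrow means 'parent of the next')
Positions in the chain (0 = top):
  position of Judy: 0
  position of Mallory: 1
  position of Zoe: 2
  position of Kevin: 3
  position of Laura: 4
  position of Sybil: 5

Laura is at position 4, Judy is at position 0; signed distance (j - i) = -4.
'grandparent' requires j - i = 2. Actual distance is -4, so the relation does NOT hold.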